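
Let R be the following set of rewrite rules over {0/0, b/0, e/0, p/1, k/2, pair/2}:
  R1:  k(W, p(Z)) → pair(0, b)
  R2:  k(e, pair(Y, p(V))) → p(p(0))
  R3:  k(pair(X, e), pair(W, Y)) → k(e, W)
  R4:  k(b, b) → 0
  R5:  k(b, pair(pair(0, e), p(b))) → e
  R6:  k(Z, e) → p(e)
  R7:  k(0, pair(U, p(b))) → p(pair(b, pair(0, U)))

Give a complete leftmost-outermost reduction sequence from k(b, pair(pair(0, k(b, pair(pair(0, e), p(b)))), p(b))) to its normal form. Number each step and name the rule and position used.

e

1. k(b, pair(pair(0, k(b, pair(pair(0, e), p(b)))), p(b)))  →  k(b, pair(pair(0, e), p(b)))   [R5 at 2.1.2]
2. k(b, pair(pair(0, e), p(b)))  →  e   [R5 at ε]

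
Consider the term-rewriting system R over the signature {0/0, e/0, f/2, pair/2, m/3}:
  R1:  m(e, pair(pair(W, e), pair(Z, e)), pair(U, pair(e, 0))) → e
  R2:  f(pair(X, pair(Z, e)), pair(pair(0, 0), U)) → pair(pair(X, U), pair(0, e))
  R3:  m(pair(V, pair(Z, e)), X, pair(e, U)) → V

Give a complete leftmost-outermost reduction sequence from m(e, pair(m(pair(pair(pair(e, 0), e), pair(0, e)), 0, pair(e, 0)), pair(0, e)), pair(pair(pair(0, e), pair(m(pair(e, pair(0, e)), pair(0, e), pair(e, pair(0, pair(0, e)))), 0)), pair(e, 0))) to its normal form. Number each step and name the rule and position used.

e

1. m(e, pair(m(pair(pair(pair(e, 0), e), pair(0, e)), 0, pair(e, 0)), pair(0, e)), pair(pair(pair(0, e), pair(m(pair(e, pair(0, e)), pair(0, e), pair(e, pair(0, pair(0, e)))), 0)), pair(e, 0)))  →  m(e, pair(pair(pair(e, 0), e), pair(0, e)), pair(pair(pair(0, e), pair(m(pair(e, pair(0, e)), pair(0, e), pair(e, pair(0, pair(0, e)))), 0)), pair(e, 0)))   [R3 at 2.1]
2. m(e, pair(pair(pair(e, 0), e), pair(0, e)), pair(pair(pair(0, e), pair(m(pair(e, pair(0, e)), pair(0, e), pair(e, pair(0, pair(0, e)))), 0)), pair(e, 0)))  →  e   [R1 at ε]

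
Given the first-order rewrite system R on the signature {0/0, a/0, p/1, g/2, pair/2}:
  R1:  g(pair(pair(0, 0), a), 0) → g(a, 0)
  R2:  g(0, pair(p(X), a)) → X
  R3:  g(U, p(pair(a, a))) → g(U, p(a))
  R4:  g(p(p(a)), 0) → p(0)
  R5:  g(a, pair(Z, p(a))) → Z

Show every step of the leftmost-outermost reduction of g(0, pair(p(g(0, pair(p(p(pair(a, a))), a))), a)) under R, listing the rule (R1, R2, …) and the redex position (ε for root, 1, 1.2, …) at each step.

p(pair(a, a))

1. g(0, pair(p(g(0, pair(p(p(pair(a, a))), a))), a))  →  g(0, pair(p(p(pair(a, a))), a))   [R2 at ε]
2. g(0, pair(p(p(pair(a, a))), a))  →  p(pair(a, a))   [R2 at ε]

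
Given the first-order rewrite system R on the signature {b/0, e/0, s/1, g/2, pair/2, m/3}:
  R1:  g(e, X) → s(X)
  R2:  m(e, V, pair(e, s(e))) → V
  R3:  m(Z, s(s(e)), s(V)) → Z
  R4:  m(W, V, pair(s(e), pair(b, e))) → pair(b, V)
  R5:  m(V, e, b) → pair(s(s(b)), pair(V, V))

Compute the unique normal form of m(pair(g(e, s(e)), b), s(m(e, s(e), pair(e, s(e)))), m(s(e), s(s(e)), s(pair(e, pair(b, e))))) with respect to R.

1. m(pair(g(e, s(e)), b), s(m(e, s(e), pair(e, s(e)))), m(s(e), s(s(e)), s(pair(e, pair(b, e)))))  →  m(pair(s(s(e)), b), s(m(e, s(e), pair(e, s(e)))), m(s(e), s(s(e)), s(pair(e, pair(b, e)))))   [R1 at 1.1]
2. m(pair(s(s(e)), b), s(m(e, s(e), pair(e, s(e)))), m(s(e), s(s(e)), s(pair(e, pair(b, e)))))  →  m(pair(s(s(e)), b), s(s(e)), m(s(e), s(s(e)), s(pair(e, pair(b, e)))))   [R2 at 2.1]
3. m(pair(s(s(e)), b), s(s(e)), m(s(e), s(s(e)), s(pair(e, pair(b, e)))))  →  m(pair(s(s(e)), b), s(s(e)), s(e))   [R3 at 3]
4. m(pair(s(s(e)), b), s(s(e)), s(e))  →  pair(s(s(e)), b)   [R3 at ε]

pair(s(s(e)), b)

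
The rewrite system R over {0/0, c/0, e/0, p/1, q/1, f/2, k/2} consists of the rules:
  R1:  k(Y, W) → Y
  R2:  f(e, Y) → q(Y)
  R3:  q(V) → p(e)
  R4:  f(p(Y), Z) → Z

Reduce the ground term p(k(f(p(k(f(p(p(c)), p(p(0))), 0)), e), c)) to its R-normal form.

p(e)

1. p(k(f(p(k(f(p(p(c)), p(p(0))), 0)), e), c))  →  p(f(p(k(f(p(p(c)), p(p(0))), 0)), e))   [R1 at 1]
2. p(f(p(k(f(p(p(c)), p(p(0))), 0)), e))  →  p(e)   [R4 at 1]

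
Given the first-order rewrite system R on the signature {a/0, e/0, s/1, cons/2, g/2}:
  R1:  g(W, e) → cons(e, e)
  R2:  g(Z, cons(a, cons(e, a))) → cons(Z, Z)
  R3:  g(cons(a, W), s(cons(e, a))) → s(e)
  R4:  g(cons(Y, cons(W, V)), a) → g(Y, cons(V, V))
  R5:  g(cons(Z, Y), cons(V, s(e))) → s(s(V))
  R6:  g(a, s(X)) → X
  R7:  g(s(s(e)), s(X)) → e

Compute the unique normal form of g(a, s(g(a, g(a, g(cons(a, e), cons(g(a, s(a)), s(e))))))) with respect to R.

a

1. g(a, s(g(a, g(a, g(cons(a, e), cons(g(a, s(a)), s(e)))))))  →  g(a, g(a, g(cons(a, e), cons(g(a, s(a)), s(e)))))   [R6 at ε]
2. g(a, g(a, g(cons(a, e), cons(g(a, s(a)), s(e)))))  →  g(a, g(a, s(s(g(a, s(a))))))   [R5 at 2.2]
3. g(a, g(a, s(s(g(a, s(a))))))  →  g(a, s(g(a, s(a))))   [R6 at 2]
4. g(a, s(g(a, s(a))))  →  g(a, s(a))   [R6 at ε]
5. g(a, s(a))  →  a   [R6 at ε]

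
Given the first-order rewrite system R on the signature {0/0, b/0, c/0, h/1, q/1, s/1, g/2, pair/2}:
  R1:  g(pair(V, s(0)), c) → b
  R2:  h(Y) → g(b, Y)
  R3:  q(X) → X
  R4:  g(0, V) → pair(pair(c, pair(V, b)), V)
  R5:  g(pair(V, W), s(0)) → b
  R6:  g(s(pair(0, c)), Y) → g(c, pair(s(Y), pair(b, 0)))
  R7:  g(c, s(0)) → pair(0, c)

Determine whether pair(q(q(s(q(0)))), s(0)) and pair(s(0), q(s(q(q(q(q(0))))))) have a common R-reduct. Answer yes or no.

yes — NF(t₁) = pair(s(0), s(0)), NF(t₂) = pair(s(0), s(0))

Reduce t₁ = pair(q(q(s(q(0)))), s(0)):
1. pair(q(q(s(q(0)))), s(0))  →  pair(q(s(q(0))), s(0))   [R3 at 1]
2. pair(q(s(q(0))), s(0))  →  pair(s(q(0)), s(0))   [R3 at 1]
3. pair(s(q(0)), s(0))  →  pair(s(0), s(0))   [R3 at 1.1]

Reduce t₂ = pair(s(0), q(s(q(q(q(q(0))))))):
1. pair(s(0), q(s(q(q(q(q(0)))))))  →  pair(s(0), s(q(q(q(q(0))))))   [R3 at 2]
2. pair(s(0), s(q(q(q(q(0))))))  →  pair(s(0), s(q(q(q(0)))))   [R3 at 2.1]
3. pair(s(0), s(q(q(q(0)))))  →  pair(s(0), s(q(q(0))))   [R3 at 2.1]
4. pair(s(0), s(q(q(0))))  →  pair(s(0), s(q(0)))   [R3 at 2.1]
5. pair(s(0), s(q(0)))  →  pair(s(0), s(0))   [R3 at 2.1]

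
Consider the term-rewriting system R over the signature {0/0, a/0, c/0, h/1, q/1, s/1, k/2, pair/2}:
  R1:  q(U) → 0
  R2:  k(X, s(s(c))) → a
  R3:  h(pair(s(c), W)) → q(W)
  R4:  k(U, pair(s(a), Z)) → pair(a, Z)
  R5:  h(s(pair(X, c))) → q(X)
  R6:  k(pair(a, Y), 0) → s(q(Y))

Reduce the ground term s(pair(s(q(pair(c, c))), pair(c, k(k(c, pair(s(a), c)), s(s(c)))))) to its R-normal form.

s(pair(s(0), pair(c, a)))

1. s(pair(s(q(pair(c, c))), pair(c, k(k(c, pair(s(a), c)), s(s(c))))))  →  s(pair(s(0), pair(c, k(k(c, pair(s(a), c)), s(s(c))))))   [R1 at 1.1.1]
2. s(pair(s(0), pair(c, k(k(c, pair(s(a), c)), s(s(c))))))  →  s(pair(s(0), pair(c, a)))   [R2 at 1.2.2]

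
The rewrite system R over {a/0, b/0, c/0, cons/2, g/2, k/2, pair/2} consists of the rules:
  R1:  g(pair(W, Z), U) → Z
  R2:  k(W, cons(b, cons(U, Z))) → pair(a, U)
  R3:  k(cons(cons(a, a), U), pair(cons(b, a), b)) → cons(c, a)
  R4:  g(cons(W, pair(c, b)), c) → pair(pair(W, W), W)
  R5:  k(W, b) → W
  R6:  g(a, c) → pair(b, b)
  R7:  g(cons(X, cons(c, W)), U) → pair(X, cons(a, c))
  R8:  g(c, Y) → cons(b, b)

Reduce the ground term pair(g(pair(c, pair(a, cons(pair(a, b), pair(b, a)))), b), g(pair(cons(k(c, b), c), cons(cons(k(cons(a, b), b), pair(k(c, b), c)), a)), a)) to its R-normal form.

pair(pair(a, cons(pair(a, b), pair(b, a))), cons(cons(cons(a, b), pair(c, c)), a))

1. pair(g(pair(c, pair(a, cons(pair(a, b), pair(b, a)))), b), g(pair(cons(k(c, b), c), cons(cons(k(cons(a, b), b), pair(k(c, b), c)), a)), a))  →  pair(pair(a, cons(pair(a, b), pair(b, a))), g(pair(cons(k(c, b), c), cons(cons(k(cons(a, b), b), pair(k(c, b), c)), a)), a))   [R1 at 1]
2. pair(pair(a, cons(pair(a, b), pair(b, a))), g(pair(cons(k(c, b), c), cons(cons(k(cons(a, b), b), pair(k(c, b), c)), a)), a))  →  pair(pair(a, cons(pair(a, b), pair(b, a))), cons(cons(k(cons(a, b), b), pair(k(c, b), c)), a))   [R1 at 2]
3. pair(pair(a, cons(pair(a, b), pair(b, a))), cons(cons(k(cons(a, b), b), pair(k(c, b), c)), a))  →  pair(pair(a, cons(pair(a, b), pair(b, a))), cons(cons(cons(a, b), pair(k(c, b), c)), a))   [R5 at 2.1.1]
4. pair(pair(a, cons(pair(a, b), pair(b, a))), cons(cons(cons(a, b), pair(k(c, b), c)), a))  →  pair(pair(a, cons(pair(a, b), pair(b, a))), cons(cons(cons(a, b), pair(c, c)), a))   [R5 at 2.1.2.1]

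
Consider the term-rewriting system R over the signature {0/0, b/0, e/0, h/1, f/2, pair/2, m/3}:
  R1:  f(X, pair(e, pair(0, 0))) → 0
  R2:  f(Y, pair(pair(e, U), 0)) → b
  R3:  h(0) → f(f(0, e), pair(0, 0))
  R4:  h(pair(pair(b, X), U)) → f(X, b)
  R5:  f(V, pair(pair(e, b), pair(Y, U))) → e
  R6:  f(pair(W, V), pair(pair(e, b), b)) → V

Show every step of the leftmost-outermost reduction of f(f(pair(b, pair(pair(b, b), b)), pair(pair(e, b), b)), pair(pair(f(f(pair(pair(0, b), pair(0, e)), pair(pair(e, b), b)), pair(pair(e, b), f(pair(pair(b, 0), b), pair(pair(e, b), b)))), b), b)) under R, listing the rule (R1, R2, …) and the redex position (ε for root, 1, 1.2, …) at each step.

1. f(f(pair(b, pair(pair(b, b), b)), pair(pair(e, b), b)), pair(pair(f(f(pair(pair(0, b), pair(0, e)), pair(pair(e, b), b)), pair(pair(e, b), f(pair(pair(b, 0), b), pair(pair(e, b), b)))), b), b))  →  f(pair(pair(b, b), b), pair(pair(f(f(pair(pair(0, b), pair(0, e)), pair(pair(e, b), b)), pair(pair(e, b), f(pair(pair(b, 0), b), pair(pair(e, b), b)))), b), b))   [R6 at 1]
2. f(pair(pair(b, b), b), pair(pair(f(f(pair(pair(0, b), pair(0, e)), pair(pair(e, b), b)), pair(pair(e, b), f(pair(pair(b, 0), b), pair(pair(e, b), b)))), b), b))  →  f(pair(pair(b, b), b), pair(pair(f(pair(0, e), pair(pair(e, b), f(pair(pair(b, 0), b), pair(pair(e, b), b)))), b), b))   [R6 at 2.1.1.1]
3. f(pair(pair(b, b), b), pair(pair(f(pair(0, e), pair(pair(e, b), f(pair(pair(b, 0), b), pair(pair(e, b), b)))), b), b))  →  f(pair(pair(b, b), b), pair(pair(f(pair(0, e), pair(pair(e, b), b)), b), b))   [R6 at 2.1.1.2.2]
4. f(pair(pair(b, b), b), pair(pair(f(pair(0, e), pair(pair(e, b), b)), b), b))  →  f(pair(pair(b, b), b), pair(pair(e, b), b))   [R6 at 2.1.1]
5. f(pair(pair(b, b), b), pair(pair(e, b), b))  →  b   [R6 at ε]

b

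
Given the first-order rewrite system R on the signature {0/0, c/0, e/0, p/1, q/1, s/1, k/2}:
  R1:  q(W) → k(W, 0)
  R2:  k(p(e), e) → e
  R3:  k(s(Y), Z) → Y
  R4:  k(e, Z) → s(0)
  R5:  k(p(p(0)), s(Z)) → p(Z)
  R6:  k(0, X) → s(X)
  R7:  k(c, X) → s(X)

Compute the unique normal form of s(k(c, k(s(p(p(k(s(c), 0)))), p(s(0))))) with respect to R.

s(s(p(p(c))))

1. s(k(c, k(s(p(p(k(s(c), 0)))), p(s(0)))))  →  s(s(k(s(p(p(k(s(c), 0)))), p(s(0)))))   [R7 at 1]
2. s(s(k(s(p(p(k(s(c), 0)))), p(s(0)))))  →  s(s(p(p(k(s(c), 0)))))   [R3 at 1.1]
3. s(s(p(p(k(s(c), 0)))))  →  s(s(p(p(c))))   [R3 at 1.1.1.1]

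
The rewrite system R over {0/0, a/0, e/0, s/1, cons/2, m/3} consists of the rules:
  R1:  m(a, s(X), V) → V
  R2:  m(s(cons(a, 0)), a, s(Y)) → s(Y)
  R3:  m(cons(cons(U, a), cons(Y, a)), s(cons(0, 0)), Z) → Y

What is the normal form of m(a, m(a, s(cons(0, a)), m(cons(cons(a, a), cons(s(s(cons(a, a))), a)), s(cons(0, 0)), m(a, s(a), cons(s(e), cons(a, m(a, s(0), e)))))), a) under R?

1. m(a, m(a, s(cons(0, a)), m(cons(cons(a, a), cons(s(s(cons(a, a))), a)), s(cons(0, 0)), m(a, s(a), cons(s(e), cons(a, m(a, s(0), e)))))), a)  →  m(a, m(cons(cons(a, a), cons(s(s(cons(a, a))), a)), s(cons(0, 0)), m(a, s(a), cons(s(e), cons(a, m(a, s(0), e))))), a)   [R1 at 2]
2. m(a, m(cons(cons(a, a), cons(s(s(cons(a, a))), a)), s(cons(0, 0)), m(a, s(a), cons(s(e), cons(a, m(a, s(0), e))))), a)  →  m(a, s(s(cons(a, a))), a)   [R3 at 2]
3. m(a, s(s(cons(a, a))), a)  →  a   [R1 at ε]

a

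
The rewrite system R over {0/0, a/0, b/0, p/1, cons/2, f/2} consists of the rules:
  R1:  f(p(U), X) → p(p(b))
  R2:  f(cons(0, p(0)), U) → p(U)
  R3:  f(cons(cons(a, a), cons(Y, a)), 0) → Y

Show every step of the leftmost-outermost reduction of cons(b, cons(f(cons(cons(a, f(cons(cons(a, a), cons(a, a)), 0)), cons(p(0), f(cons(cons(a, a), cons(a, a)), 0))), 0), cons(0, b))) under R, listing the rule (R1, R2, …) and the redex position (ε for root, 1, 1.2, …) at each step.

1. cons(b, cons(f(cons(cons(a, f(cons(cons(a, a), cons(a, a)), 0)), cons(p(0), f(cons(cons(a, a), cons(a, a)), 0))), 0), cons(0, b)))  →  cons(b, cons(f(cons(cons(a, a), cons(p(0), f(cons(cons(a, a), cons(a, a)), 0))), 0), cons(0, b)))   [R3 at 2.1.1.1.2]
2. cons(b, cons(f(cons(cons(a, a), cons(p(0), f(cons(cons(a, a), cons(a, a)), 0))), 0), cons(0, b)))  →  cons(b, cons(f(cons(cons(a, a), cons(p(0), a)), 0), cons(0, b)))   [R3 at 2.1.1.2.2]
3. cons(b, cons(f(cons(cons(a, a), cons(p(0), a)), 0), cons(0, b)))  →  cons(b, cons(p(0), cons(0, b)))   [R3 at 2.1]

cons(b, cons(p(0), cons(0, b)))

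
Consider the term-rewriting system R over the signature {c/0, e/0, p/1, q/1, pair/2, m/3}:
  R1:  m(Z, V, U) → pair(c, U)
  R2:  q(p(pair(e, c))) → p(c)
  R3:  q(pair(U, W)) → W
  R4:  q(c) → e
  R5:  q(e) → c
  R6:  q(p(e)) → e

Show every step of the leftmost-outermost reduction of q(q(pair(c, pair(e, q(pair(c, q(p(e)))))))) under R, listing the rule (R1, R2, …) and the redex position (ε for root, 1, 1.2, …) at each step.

1. q(q(pair(c, pair(e, q(pair(c, q(p(e))))))))  →  q(pair(e, q(pair(c, q(p(e))))))   [R3 at 1]
2. q(pair(e, q(pair(c, q(p(e))))))  →  q(pair(c, q(p(e))))   [R3 at ε]
3. q(pair(c, q(p(e))))  →  q(p(e))   [R3 at ε]
4. q(p(e))  →  e   [R6 at ε]

e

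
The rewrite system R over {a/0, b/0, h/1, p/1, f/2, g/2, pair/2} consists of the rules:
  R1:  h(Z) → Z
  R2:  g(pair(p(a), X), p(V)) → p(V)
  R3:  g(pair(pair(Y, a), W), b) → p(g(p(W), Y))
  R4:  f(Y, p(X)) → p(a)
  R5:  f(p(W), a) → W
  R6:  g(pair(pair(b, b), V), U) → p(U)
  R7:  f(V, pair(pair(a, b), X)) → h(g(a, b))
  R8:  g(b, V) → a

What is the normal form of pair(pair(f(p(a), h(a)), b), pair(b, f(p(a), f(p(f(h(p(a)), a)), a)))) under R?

1. pair(pair(f(p(a), h(a)), b), pair(b, f(p(a), f(p(f(h(p(a)), a)), a))))  →  pair(pair(f(p(a), a), b), pair(b, f(p(a), f(p(f(h(p(a)), a)), a))))   [R1 at 1.1.2]
2. pair(pair(f(p(a), a), b), pair(b, f(p(a), f(p(f(h(p(a)), a)), a))))  →  pair(pair(a, b), pair(b, f(p(a), f(p(f(h(p(a)), a)), a))))   [R5 at 1.1]
3. pair(pair(a, b), pair(b, f(p(a), f(p(f(h(p(a)), a)), a))))  →  pair(pair(a, b), pair(b, f(p(a), f(h(p(a)), a))))   [R5 at 2.2.2]
4. pair(pair(a, b), pair(b, f(p(a), f(h(p(a)), a))))  →  pair(pair(a, b), pair(b, f(p(a), f(p(a), a))))   [R1 at 2.2.2.1]
5. pair(pair(a, b), pair(b, f(p(a), f(p(a), a))))  →  pair(pair(a, b), pair(b, f(p(a), a)))   [R5 at 2.2.2]
6. pair(pair(a, b), pair(b, f(p(a), a)))  →  pair(pair(a, b), pair(b, a))   [R5 at 2.2]

pair(pair(a, b), pair(b, a))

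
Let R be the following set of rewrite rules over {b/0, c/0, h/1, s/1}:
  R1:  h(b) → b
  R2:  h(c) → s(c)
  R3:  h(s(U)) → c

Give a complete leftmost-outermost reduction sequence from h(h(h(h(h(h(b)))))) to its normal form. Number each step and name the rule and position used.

1. h(h(h(h(h(h(b))))))  →  h(h(h(h(h(b)))))   [R1 at 1.1.1.1.1]
2. h(h(h(h(h(b)))))  →  h(h(h(h(b))))   [R1 at 1.1.1.1]
3. h(h(h(h(b))))  →  h(h(h(b)))   [R1 at 1.1.1]
4. h(h(h(b)))  →  h(h(b))   [R1 at 1.1]
5. h(h(b))  →  h(b)   [R1 at 1]
6. h(b)  →  b   [R1 at ε]

b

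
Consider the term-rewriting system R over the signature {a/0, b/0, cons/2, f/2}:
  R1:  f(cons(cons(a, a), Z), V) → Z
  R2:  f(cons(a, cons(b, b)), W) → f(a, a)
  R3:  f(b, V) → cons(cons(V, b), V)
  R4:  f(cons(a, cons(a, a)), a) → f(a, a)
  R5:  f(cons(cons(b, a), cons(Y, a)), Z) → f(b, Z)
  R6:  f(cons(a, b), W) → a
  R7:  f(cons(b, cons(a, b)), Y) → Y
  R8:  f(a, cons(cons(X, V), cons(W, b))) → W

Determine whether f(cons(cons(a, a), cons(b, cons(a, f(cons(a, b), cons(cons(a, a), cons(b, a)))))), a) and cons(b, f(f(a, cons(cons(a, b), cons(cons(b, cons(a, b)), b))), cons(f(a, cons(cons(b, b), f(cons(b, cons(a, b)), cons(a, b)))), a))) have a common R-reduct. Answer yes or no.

Reduce t₁ = f(cons(cons(a, a), cons(b, cons(a, f(cons(a, b), cons(cons(a, a), cons(b, a)))))), a):
1. f(cons(cons(a, a), cons(b, cons(a, f(cons(a, b), cons(cons(a, a), cons(b, a)))))), a)  →  cons(b, cons(a, f(cons(a, b), cons(cons(a, a), cons(b, a)))))   [R1 at ε]
2. cons(b, cons(a, f(cons(a, b), cons(cons(a, a), cons(b, a)))))  →  cons(b, cons(a, a))   [R6 at 2.2]

Reduce t₂ = cons(b, f(f(a, cons(cons(a, b), cons(cons(b, cons(a, b)), b))), cons(f(a, cons(cons(b, b), f(cons(b, cons(a, b)), cons(a, b)))), a))):
1. cons(b, f(f(a, cons(cons(a, b), cons(cons(b, cons(a, b)), b))), cons(f(a, cons(cons(b, b), f(cons(b, cons(a, b)), cons(a, b)))), a)))  →  cons(b, f(cons(b, cons(a, b)), cons(f(a, cons(cons(b, b), f(cons(b, cons(a, b)), cons(a, b)))), a)))   [R8 at 2.1]
2. cons(b, f(cons(b, cons(a, b)), cons(f(a, cons(cons(b, b), f(cons(b, cons(a, b)), cons(a, b)))), a)))  →  cons(b, cons(f(a, cons(cons(b, b), f(cons(b, cons(a, b)), cons(a, b)))), a))   [R7 at 2]
3. cons(b, cons(f(a, cons(cons(b, b), f(cons(b, cons(a, b)), cons(a, b)))), a))  →  cons(b, cons(f(a, cons(cons(b, b), cons(a, b))), a))   [R7 at 2.1.2.2]
4. cons(b, cons(f(a, cons(cons(b, b), cons(a, b))), a))  →  cons(b, cons(a, a))   [R8 at 2.1]

yes — NF(t₁) = cons(b, cons(a, a)), NF(t₂) = cons(b, cons(a, a))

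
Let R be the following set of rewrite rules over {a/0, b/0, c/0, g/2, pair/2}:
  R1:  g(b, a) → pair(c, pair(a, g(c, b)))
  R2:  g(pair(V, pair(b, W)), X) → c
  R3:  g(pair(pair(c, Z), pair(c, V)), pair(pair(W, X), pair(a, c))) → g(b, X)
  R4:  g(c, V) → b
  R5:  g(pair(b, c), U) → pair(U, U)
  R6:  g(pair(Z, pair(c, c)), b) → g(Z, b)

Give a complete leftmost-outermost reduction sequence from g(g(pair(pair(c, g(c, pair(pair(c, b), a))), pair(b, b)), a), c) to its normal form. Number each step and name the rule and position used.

b

1. g(g(pair(pair(c, g(c, pair(pair(c, b), a))), pair(b, b)), a), c)  →  g(c, c)   [R2 at 1]
2. g(c, c)  →  b   [R4 at ε]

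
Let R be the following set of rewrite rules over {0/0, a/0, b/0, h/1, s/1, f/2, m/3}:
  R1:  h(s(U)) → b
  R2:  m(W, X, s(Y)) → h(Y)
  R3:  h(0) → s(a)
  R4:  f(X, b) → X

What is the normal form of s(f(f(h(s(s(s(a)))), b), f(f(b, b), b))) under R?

1. s(f(f(h(s(s(s(a)))), b), f(f(b, b), b)))  →  s(f(h(s(s(s(a)))), f(f(b, b), b)))   [R4 at 1.1]
2. s(f(h(s(s(s(a)))), f(f(b, b), b)))  →  s(f(b, f(f(b, b), b)))   [R1 at 1.1]
3. s(f(b, f(f(b, b), b)))  →  s(f(b, f(b, b)))   [R4 at 1.2]
4. s(f(b, f(b, b)))  →  s(f(b, b))   [R4 at 1.2]
5. s(f(b, b))  →  s(b)   [R4 at 1]

s(b)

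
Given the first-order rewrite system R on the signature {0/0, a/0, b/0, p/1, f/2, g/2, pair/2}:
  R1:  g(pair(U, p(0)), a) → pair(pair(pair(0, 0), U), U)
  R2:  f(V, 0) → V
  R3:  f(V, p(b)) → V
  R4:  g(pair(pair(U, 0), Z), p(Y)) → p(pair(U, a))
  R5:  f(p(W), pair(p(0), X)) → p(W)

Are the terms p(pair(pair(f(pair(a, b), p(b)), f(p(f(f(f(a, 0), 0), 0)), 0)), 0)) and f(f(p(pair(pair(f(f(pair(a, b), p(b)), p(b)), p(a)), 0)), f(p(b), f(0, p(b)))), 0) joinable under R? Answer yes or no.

yes — NF(t₁) = p(pair(pair(pair(a, b), p(a)), 0)), NF(t₂) = p(pair(pair(pair(a, b), p(a)), 0))

Reduce t₁ = p(pair(pair(f(pair(a, b), p(b)), f(p(f(f(f(a, 0), 0), 0)), 0)), 0)):
1. p(pair(pair(f(pair(a, b), p(b)), f(p(f(f(f(a, 0), 0), 0)), 0)), 0))  →  p(pair(pair(pair(a, b), f(p(f(f(f(a, 0), 0), 0)), 0)), 0))   [R3 at 1.1.1]
2. p(pair(pair(pair(a, b), f(p(f(f(f(a, 0), 0), 0)), 0)), 0))  →  p(pair(pair(pair(a, b), p(f(f(f(a, 0), 0), 0))), 0))   [R2 at 1.1.2]
3. p(pair(pair(pair(a, b), p(f(f(f(a, 0), 0), 0))), 0))  →  p(pair(pair(pair(a, b), p(f(f(a, 0), 0))), 0))   [R2 at 1.1.2.1]
4. p(pair(pair(pair(a, b), p(f(f(a, 0), 0))), 0))  →  p(pair(pair(pair(a, b), p(f(a, 0))), 0))   [R2 at 1.1.2.1]
5. p(pair(pair(pair(a, b), p(f(a, 0))), 0))  →  p(pair(pair(pair(a, b), p(a)), 0))   [R2 at 1.1.2.1]

Reduce t₂ = f(f(p(pair(pair(f(f(pair(a, b), p(b)), p(b)), p(a)), 0)), f(p(b), f(0, p(b)))), 0):
1. f(f(p(pair(pair(f(f(pair(a, b), p(b)), p(b)), p(a)), 0)), f(p(b), f(0, p(b)))), 0)  →  f(p(pair(pair(f(f(pair(a, b), p(b)), p(b)), p(a)), 0)), f(p(b), f(0, p(b))))   [R2 at ε]
2. f(p(pair(pair(f(f(pair(a, b), p(b)), p(b)), p(a)), 0)), f(p(b), f(0, p(b))))  →  f(p(pair(pair(f(pair(a, b), p(b)), p(a)), 0)), f(p(b), f(0, p(b))))   [R3 at 1.1.1.1]
3. f(p(pair(pair(f(pair(a, b), p(b)), p(a)), 0)), f(p(b), f(0, p(b))))  →  f(p(pair(pair(pair(a, b), p(a)), 0)), f(p(b), f(0, p(b))))   [R3 at 1.1.1.1]
4. f(p(pair(pair(pair(a, b), p(a)), 0)), f(p(b), f(0, p(b))))  →  f(p(pair(pair(pair(a, b), p(a)), 0)), f(p(b), 0))   [R3 at 2.2]
5. f(p(pair(pair(pair(a, b), p(a)), 0)), f(p(b), 0))  →  f(p(pair(pair(pair(a, b), p(a)), 0)), p(b))   [R2 at 2]
6. f(p(pair(pair(pair(a, b), p(a)), 0)), p(b))  →  p(pair(pair(pair(a, b), p(a)), 0))   [R3 at ε]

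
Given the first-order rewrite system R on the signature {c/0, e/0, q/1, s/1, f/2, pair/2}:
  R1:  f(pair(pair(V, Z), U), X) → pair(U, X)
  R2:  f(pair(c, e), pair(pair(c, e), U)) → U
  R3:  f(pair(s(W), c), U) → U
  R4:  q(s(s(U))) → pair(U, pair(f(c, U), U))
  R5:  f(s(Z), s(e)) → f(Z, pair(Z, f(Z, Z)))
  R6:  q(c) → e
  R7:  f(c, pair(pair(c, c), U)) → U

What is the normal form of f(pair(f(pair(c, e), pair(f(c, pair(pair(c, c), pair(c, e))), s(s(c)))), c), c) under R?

c

1. f(pair(f(pair(c, e), pair(f(c, pair(pair(c, c), pair(c, e))), s(s(c)))), c), c)  →  f(pair(f(pair(c, e), pair(pair(c, e), s(s(c)))), c), c)   [R7 at 1.1.2.1]
2. f(pair(f(pair(c, e), pair(pair(c, e), s(s(c)))), c), c)  →  f(pair(s(s(c)), c), c)   [R2 at 1.1]
3. f(pair(s(s(c)), c), c)  →  c   [R3 at ε]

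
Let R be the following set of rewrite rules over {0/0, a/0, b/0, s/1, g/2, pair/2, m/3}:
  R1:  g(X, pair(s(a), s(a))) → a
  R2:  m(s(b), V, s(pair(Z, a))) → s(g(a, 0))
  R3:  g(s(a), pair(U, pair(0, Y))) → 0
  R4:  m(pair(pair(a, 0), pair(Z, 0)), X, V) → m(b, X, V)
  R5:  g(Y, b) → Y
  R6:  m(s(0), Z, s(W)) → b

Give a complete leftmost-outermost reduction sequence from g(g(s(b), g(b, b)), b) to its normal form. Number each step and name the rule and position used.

s(b)

1. g(g(s(b), g(b, b)), b)  →  g(s(b), g(b, b))   [R5 at ε]
2. g(s(b), g(b, b))  →  g(s(b), b)   [R5 at 2]
3. g(s(b), b)  →  s(b)   [R5 at ε]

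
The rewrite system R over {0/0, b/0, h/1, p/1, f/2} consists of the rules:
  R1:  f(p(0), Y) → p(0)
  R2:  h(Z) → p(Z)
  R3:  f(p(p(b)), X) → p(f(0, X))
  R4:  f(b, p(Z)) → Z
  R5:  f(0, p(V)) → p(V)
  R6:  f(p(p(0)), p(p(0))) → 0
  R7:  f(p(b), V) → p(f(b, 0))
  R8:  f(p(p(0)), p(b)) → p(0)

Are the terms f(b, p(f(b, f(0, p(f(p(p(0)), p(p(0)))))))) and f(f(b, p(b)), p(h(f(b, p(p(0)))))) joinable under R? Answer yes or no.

no — NF(t₁) = 0, NF(t₂) = p(p(0))

Reduce t₁ = f(b, p(f(b, f(0, p(f(p(p(0)), p(p(0)))))))):
1. f(b, p(f(b, f(0, p(f(p(p(0)), p(p(0))))))))  →  f(b, f(0, p(f(p(p(0)), p(p(0))))))   [R4 at ε]
2. f(b, f(0, p(f(p(p(0)), p(p(0))))))  →  f(b, p(f(p(p(0)), p(p(0)))))   [R5 at 2]
3. f(b, p(f(p(p(0)), p(p(0)))))  →  f(p(p(0)), p(p(0)))   [R4 at ε]
4. f(p(p(0)), p(p(0)))  →  0   [R6 at ε]

Reduce t₂ = f(f(b, p(b)), p(h(f(b, p(p(0)))))):
1. f(f(b, p(b)), p(h(f(b, p(p(0))))))  →  f(b, p(h(f(b, p(p(0))))))   [R4 at 1]
2. f(b, p(h(f(b, p(p(0))))))  →  h(f(b, p(p(0))))   [R4 at ε]
3. h(f(b, p(p(0))))  →  p(f(b, p(p(0))))   [R2 at ε]
4. p(f(b, p(p(0))))  →  p(p(0))   [R4 at 1]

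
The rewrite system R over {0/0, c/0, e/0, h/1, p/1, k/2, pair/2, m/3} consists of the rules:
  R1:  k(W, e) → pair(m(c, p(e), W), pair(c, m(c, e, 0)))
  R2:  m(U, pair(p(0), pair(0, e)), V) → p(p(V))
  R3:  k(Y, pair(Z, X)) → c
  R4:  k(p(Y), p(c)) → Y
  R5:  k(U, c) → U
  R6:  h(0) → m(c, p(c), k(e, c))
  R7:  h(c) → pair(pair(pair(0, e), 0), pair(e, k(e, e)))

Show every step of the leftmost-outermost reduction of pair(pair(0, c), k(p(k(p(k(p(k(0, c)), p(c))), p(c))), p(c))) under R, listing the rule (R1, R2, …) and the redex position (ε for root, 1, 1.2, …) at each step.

pair(pair(0, c), 0)

1. pair(pair(0, c), k(p(k(p(k(p(k(0, c)), p(c))), p(c))), p(c)))  →  pair(pair(0, c), k(p(k(p(k(0, c)), p(c))), p(c)))   [R4 at 2]
2. pair(pair(0, c), k(p(k(p(k(0, c)), p(c))), p(c)))  →  pair(pair(0, c), k(p(k(0, c)), p(c)))   [R4 at 2]
3. pair(pair(0, c), k(p(k(0, c)), p(c)))  →  pair(pair(0, c), k(0, c))   [R4 at 2]
4. pair(pair(0, c), k(0, c))  →  pair(pair(0, c), 0)   [R5 at 2]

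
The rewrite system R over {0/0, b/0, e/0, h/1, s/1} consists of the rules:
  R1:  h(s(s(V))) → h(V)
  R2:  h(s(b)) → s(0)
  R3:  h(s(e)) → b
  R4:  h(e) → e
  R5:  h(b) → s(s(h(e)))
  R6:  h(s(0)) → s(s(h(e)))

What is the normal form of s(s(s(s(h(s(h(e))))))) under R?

s(s(s(s(b))))

1. s(s(s(s(h(s(h(e)))))))  →  s(s(s(s(h(s(e))))))   [R4 at 1.1.1.1.1.1]
2. s(s(s(s(h(s(e))))))  →  s(s(s(s(b))))   [R3 at 1.1.1.1]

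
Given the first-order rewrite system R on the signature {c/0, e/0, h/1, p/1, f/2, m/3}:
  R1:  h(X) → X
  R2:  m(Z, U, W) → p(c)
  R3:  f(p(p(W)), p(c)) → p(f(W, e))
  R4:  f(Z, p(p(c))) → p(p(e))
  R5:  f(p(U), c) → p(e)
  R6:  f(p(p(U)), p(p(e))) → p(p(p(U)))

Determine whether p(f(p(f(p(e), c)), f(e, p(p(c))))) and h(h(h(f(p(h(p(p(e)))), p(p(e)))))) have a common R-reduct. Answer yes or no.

yes — NF(t₁) = p(p(p(p(e)))), NF(t₂) = p(p(p(p(e))))

Reduce t₁ = p(f(p(f(p(e), c)), f(e, p(p(c))))):
1. p(f(p(f(p(e), c)), f(e, p(p(c)))))  →  p(f(p(p(e)), f(e, p(p(c)))))   [R5 at 1.1.1]
2. p(f(p(p(e)), f(e, p(p(c)))))  →  p(f(p(p(e)), p(p(e))))   [R4 at 1.2]
3. p(f(p(p(e)), p(p(e))))  →  p(p(p(p(e))))   [R6 at 1]

Reduce t₂ = h(h(h(f(p(h(p(p(e)))), p(p(e)))))):
1. h(h(h(f(p(h(p(p(e)))), p(p(e))))))  →  h(h(f(p(h(p(p(e)))), p(p(e)))))   [R1 at ε]
2. h(h(f(p(h(p(p(e)))), p(p(e)))))  →  h(f(p(h(p(p(e)))), p(p(e))))   [R1 at ε]
3. h(f(p(h(p(p(e)))), p(p(e))))  →  f(p(h(p(p(e)))), p(p(e)))   [R1 at ε]
4. f(p(h(p(p(e)))), p(p(e)))  →  f(p(p(p(e))), p(p(e)))   [R1 at 1.1]
5. f(p(p(p(e))), p(p(e)))  →  p(p(p(p(e))))   [R6 at ε]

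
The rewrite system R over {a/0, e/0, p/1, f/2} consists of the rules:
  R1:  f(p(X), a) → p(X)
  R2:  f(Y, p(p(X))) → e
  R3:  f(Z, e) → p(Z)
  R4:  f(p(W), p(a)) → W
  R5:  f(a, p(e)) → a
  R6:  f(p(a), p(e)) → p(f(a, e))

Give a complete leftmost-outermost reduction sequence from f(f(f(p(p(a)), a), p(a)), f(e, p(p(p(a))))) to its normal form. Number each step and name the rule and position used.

1. f(f(f(p(p(a)), a), p(a)), f(e, p(p(p(a)))))  →  f(f(p(p(a)), p(a)), f(e, p(p(p(a)))))   [R1 at 1.1]
2. f(f(p(p(a)), p(a)), f(e, p(p(p(a)))))  →  f(p(a), f(e, p(p(p(a)))))   [R4 at 1]
3. f(p(a), f(e, p(p(p(a)))))  →  f(p(a), e)   [R2 at 2]
4. f(p(a), e)  →  p(p(a))   [R3 at ε]

p(p(a))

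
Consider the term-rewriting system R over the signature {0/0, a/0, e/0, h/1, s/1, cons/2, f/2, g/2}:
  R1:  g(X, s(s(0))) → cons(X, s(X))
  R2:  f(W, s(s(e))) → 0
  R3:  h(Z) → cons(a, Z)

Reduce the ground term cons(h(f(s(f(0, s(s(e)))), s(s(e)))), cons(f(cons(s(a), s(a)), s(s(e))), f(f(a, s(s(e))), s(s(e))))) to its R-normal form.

cons(cons(a, 0), cons(0, 0))

1. cons(h(f(s(f(0, s(s(e)))), s(s(e)))), cons(f(cons(s(a), s(a)), s(s(e))), f(f(a, s(s(e))), s(s(e)))))  →  cons(cons(a, f(s(f(0, s(s(e)))), s(s(e)))), cons(f(cons(s(a), s(a)), s(s(e))), f(f(a, s(s(e))), s(s(e)))))   [R3 at 1]
2. cons(cons(a, f(s(f(0, s(s(e)))), s(s(e)))), cons(f(cons(s(a), s(a)), s(s(e))), f(f(a, s(s(e))), s(s(e)))))  →  cons(cons(a, 0), cons(f(cons(s(a), s(a)), s(s(e))), f(f(a, s(s(e))), s(s(e)))))   [R2 at 1.2]
3. cons(cons(a, 0), cons(f(cons(s(a), s(a)), s(s(e))), f(f(a, s(s(e))), s(s(e)))))  →  cons(cons(a, 0), cons(0, f(f(a, s(s(e))), s(s(e)))))   [R2 at 2.1]
4. cons(cons(a, 0), cons(0, f(f(a, s(s(e))), s(s(e)))))  →  cons(cons(a, 0), cons(0, 0))   [R2 at 2.2]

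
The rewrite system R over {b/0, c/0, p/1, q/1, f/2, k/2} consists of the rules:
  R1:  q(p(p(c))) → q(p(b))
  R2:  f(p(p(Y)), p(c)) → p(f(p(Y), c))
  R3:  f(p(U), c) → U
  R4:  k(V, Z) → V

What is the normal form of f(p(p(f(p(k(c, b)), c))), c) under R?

p(c)

1. f(p(p(f(p(k(c, b)), c))), c)  →  p(f(p(k(c, b)), c))   [R3 at ε]
2. p(f(p(k(c, b)), c))  →  p(k(c, b))   [R3 at 1]
3. p(k(c, b))  →  p(c)   [R4 at 1]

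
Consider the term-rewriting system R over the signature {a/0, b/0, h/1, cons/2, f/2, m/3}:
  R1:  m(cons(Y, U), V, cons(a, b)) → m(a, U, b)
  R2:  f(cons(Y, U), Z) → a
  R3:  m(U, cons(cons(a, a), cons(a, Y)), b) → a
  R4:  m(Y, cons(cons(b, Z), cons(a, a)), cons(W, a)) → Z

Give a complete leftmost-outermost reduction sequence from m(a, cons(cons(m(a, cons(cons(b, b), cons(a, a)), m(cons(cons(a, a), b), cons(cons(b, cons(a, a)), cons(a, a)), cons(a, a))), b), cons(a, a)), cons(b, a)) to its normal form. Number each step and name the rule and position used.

1. m(a, cons(cons(m(a, cons(cons(b, b), cons(a, a)), m(cons(cons(a, a), b), cons(cons(b, cons(a, a)), cons(a, a)), cons(a, a))), b), cons(a, a)), cons(b, a))  →  m(a, cons(cons(m(a, cons(cons(b, b), cons(a, a)), cons(a, a)), b), cons(a, a)), cons(b, a))   [R4 at 2.1.1.3]
2. m(a, cons(cons(m(a, cons(cons(b, b), cons(a, a)), cons(a, a)), b), cons(a, a)), cons(b, a))  →  m(a, cons(cons(b, b), cons(a, a)), cons(b, a))   [R4 at 2.1.1]
3. m(a, cons(cons(b, b), cons(a, a)), cons(b, a))  →  b   [R4 at ε]

b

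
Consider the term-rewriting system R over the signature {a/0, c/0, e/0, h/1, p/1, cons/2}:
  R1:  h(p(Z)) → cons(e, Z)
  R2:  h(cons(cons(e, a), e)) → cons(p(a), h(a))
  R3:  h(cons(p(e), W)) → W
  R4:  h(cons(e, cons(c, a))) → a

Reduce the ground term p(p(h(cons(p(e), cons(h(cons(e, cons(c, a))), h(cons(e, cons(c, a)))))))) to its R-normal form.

p(p(cons(a, a)))

1. p(p(h(cons(p(e), cons(h(cons(e, cons(c, a))), h(cons(e, cons(c, a))))))))  →  p(p(cons(h(cons(e, cons(c, a))), h(cons(e, cons(c, a))))))   [R3 at 1.1]
2. p(p(cons(h(cons(e, cons(c, a))), h(cons(e, cons(c, a))))))  →  p(p(cons(a, h(cons(e, cons(c, a))))))   [R4 at 1.1.1]
3. p(p(cons(a, h(cons(e, cons(c, a))))))  →  p(p(cons(a, a)))   [R4 at 1.1.2]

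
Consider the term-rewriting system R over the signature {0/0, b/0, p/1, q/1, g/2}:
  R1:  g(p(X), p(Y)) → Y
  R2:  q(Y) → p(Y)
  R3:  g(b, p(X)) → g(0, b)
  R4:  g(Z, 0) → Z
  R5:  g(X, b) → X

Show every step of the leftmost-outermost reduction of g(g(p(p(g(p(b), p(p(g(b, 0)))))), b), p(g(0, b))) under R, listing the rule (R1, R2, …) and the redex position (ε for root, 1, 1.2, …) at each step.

0

1. g(g(p(p(g(p(b), p(p(g(b, 0)))))), b), p(g(0, b)))  →  g(p(p(g(p(b), p(p(g(b, 0)))))), p(g(0, b)))   [R5 at 1]
2. g(p(p(g(p(b), p(p(g(b, 0)))))), p(g(0, b)))  →  g(0, b)   [R1 at ε]
3. g(0, b)  →  0   [R5 at ε]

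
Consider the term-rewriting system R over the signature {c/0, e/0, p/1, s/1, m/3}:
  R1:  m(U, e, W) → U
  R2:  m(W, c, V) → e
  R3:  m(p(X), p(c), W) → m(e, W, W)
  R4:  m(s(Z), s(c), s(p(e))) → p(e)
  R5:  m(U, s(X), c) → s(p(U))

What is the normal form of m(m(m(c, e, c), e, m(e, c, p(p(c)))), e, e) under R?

1. m(m(m(c, e, c), e, m(e, c, p(p(c)))), e, e)  →  m(m(c, e, c), e, m(e, c, p(p(c))))   [R1 at ε]
2. m(m(c, e, c), e, m(e, c, p(p(c))))  →  m(c, e, c)   [R1 at ε]
3. m(c, e, c)  →  c   [R1 at ε]

c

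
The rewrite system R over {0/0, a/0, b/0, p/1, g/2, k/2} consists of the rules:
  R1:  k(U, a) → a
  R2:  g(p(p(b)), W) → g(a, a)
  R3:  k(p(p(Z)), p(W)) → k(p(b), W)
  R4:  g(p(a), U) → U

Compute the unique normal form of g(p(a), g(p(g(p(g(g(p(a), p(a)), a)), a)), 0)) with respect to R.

1. g(p(a), g(p(g(p(g(g(p(a), p(a)), a)), a)), 0))  →  g(p(g(p(g(g(p(a), p(a)), a)), a)), 0)   [R4 at ε]
2. g(p(g(p(g(g(p(a), p(a)), a)), a)), 0)  →  g(p(g(p(g(p(a), a)), a)), 0)   [R4 at 1.1.1.1.1]
3. g(p(g(p(g(p(a), a)), a)), 0)  →  g(p(g(p(a), a)), 0)   [R4 at 1.1.1.1]
4. g(p(g(p(a), a)), 0)  →  g(p(a), 0)   [R4 at 1.1]
5. g(p(a), 0)  →  0   [R4 at ε]

0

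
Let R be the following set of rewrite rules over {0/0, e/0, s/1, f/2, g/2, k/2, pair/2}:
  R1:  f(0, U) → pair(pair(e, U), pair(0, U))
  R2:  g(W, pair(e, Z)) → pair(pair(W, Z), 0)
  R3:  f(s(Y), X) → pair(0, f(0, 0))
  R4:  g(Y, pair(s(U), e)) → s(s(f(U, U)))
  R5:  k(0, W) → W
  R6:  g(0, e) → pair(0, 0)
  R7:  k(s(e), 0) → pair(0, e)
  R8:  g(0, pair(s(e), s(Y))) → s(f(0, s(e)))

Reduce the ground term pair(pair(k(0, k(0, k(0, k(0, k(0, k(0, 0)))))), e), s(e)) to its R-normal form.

1. pair(pair(k(0, k(0, k(0, k(0, k(0, k(0, 0)))))), e), s(e))  →  pair(pair(k(0, k(0, k(0, k(0, k(0, 0))))), e), s(e))   [R5 at 1.1]
2. pair(pair(k(0, k(0, k(0, k(0, k(0, 0))))), e), s(e))  →  pair(pair(k(0, k(0, k(0, k(0, 0)))), e), s(e))   [R5 at 1.1]
3. pair(pair(k(0, k(0, k(0, k(0, 0)))), e), s(e))  →  pair(pair(k(0, k(0, k(0, 0))), e), s(e))   [R5 at 1.1]
4. pair(pair(k(0, k(0, k(0, 0))), e), s(e))  →  pair(pair(k(0, k(0, 0)), e), s(e))   [R5 at 1.1]
5. pair(pair(k(0, k(0, 0)), e), s(e))  →  pair(pair(k(0, 0), e), s(e))   [R5 at 1.1]
6. pair(pair(k(0, 0), e), s(e))  →  pair(pair(0, e), s(e))   [R5 at 1.1]

pair(pair(0, e), s(e))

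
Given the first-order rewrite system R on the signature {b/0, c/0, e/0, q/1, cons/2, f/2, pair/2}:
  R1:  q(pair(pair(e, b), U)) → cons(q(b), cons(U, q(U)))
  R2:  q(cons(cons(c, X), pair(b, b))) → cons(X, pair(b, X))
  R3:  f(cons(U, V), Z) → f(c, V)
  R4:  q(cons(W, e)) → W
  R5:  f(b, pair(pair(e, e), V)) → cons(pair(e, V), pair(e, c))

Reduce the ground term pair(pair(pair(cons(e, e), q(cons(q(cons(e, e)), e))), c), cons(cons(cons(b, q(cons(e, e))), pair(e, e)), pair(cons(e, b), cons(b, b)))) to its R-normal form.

1. pair(pair(pair(cons(e, e), q(cons(q(cons(e, e)), e))), c), cons(cons(cons(b, q(cons(e, e))), pair(e, e)), pair(cons(e, b), cons(b, b))))  →  pair(pair(pair(cons(e, e), q(cons(e, e))), c), cons(cons(cons(b, q(cons(e, e))), pair(e, e)), pair(cons(e, b), cons(b, b))))   [R4 at 1.1.2]
2. pair(pair(pair(cons(e, e), q(cons(e, e))), c), cons(cons(cons(b, q(cons(e, e))), pair(e, e)), pair(cons(e, b), cons(b, b))))  →  pair(pair(pair(cons(e, e), e), c), cons(cons(cons(b, q(cons(e, e))), pair(e, e)), pair(cons(e, b), cons(b, b))))   [R4 at 1.1.2]
3. pair(pair(pair(cons(e, e), e), c), cons(cons(cons(b, q(cons(e, e))), pair(e, e)), pair(cons(e, b), cons(b, b))))  →  pair(pair(pair(cons(e, e), e), c), cons(cons(cons(b, e), pair(e, e)), pair(cons(e, b), cons(b, b))))   [R4 at 2.1.1.2]

pair(pair(pair(cons(e, e), e), c), cons(cons(cons(b, e), pair(e, e)), pair(cons(e, b), cons(b, b))))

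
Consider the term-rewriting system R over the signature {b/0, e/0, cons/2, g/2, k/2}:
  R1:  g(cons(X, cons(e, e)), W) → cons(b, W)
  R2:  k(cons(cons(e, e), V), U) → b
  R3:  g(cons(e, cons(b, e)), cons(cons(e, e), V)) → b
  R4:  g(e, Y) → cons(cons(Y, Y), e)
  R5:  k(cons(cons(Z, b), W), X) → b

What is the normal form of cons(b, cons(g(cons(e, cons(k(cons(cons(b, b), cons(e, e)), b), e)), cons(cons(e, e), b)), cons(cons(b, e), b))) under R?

1. cons(b, cons(g(cons(e, cons(k(cons(cons(b, b), cons(e, e)), b), e)), cons(cons(e, e), b)), cons(cons(b, e), b)))  →  cons(b, cons(g(cons(e, cons(b, e)), cons(cons(e, e), b)), cons(cons(b, e), b)))   [R5 at 2.1.1.2.1]
2. cons(b, cons(g(cons(e, cons(b, e)), cons(cons(e, e), b)), cons(cons(b, e), b)))  →  cons(b, cons(b, cons(cons(b, e), b)))   [R3 at 2.1]

cons(b, cons(b, cons(cons(b, e), b)))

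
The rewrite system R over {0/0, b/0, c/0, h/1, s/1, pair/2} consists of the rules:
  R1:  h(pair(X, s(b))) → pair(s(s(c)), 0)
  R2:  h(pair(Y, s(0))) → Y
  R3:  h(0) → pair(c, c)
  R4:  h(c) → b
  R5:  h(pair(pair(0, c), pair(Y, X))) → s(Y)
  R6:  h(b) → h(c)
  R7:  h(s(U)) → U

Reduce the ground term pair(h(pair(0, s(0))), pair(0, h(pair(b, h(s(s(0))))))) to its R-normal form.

1. pair(h(pair(0, s(0))), pair(0, h(pair(b, h(s(s(0)))))))  →  pair(0, pair(0, h(pair(b, h(s(s(0)))))))   [R2 at 1]
2. pair(0, pair(0, h(pair(b, h(s(s(0)))))))  →  pair(0, pair(0, h(pair(b, s(0)))))   [R7 at 2.2.1.2]
3. pair(0, pair(0, h(pair(b, s(0)))))  →  pair(0, pair(0, b))   [R2 at 2.2]

pair(0, pair(0, b))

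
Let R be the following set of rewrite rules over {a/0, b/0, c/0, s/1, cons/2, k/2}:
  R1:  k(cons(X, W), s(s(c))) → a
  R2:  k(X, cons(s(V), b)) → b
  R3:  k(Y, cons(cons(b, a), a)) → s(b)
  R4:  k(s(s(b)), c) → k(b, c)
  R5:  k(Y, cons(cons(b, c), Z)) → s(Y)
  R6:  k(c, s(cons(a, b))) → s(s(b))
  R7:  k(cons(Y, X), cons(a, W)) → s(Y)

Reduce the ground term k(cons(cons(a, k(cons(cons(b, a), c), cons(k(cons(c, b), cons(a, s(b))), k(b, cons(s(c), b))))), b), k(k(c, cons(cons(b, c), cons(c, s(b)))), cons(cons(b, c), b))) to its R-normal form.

a

1. k(cons(cons(a, k(cons(cons(b, a), c), cons(k(cons(c, b), cons(a, s(b))), k(b, cons(s(c), b))))), b), k(k(c, cons(cons(b, c), cons(c, s(b)))), cons(cons(b, c), b)))  →  k(cons(cons(a, k(cons(cons(b, a), c), cons(s(c), k(b, cons(s(c), b))))), b), k(k(c, cons(cons(b, c), cons(c, s(b)))), cons(cons(b, c), b)))   [R7 at 1.1.2.2.1]
2. k(cons(cons(a, k(cons(cons(b, a), c), cons(s(c), k(b, cons(s(c), b))))), b), k(k(c, cons(cons(b, c), cons(c, s(b)))), cons(cons(b, c), b)))  →  k(cons(cons(a, k(cons(cons(b, a), c), cons(s(c), b))), b), k(k(c, cons(cons(b, c), cons(c, s(b)))), cons(cons(b, c), b)))   [R2 at 1.1.2.2.2]
3. k(cons(cons(a, k(cons(cons(b, a), c), cons(s(c), b))), b), k(k(c, cons(cons(b, c), cons(c, s(b)))), cons(cons(b, c), b)))  →  k(cons(cons(a, b), b), k(k(c, cons(cons(b, c), cons(c, s(b)))), cons(cons(b, c), b)))   [R2 at 1.1.2]
4. k(cons(cons(a, b), b), k(k(c, cons(cons(b, c), cons(c, s(b)))), cons(cons(b, c), b)))  →  k(cons(cons(a, b), b), s(k(c, cons(cons(b, c), cons(c, s(b))))))   [R5 at 2]
5. k(cons(cons(a, b), b), s(k(c, cons(cons(b, c), cons(c, s(b))))))  →  k(cons(cons(a, b), b), s(s(c)))   [R5 at 2.1]
6. k(cons(cons(a, b), b), s(s(c)))  →  a   [R1 at ε]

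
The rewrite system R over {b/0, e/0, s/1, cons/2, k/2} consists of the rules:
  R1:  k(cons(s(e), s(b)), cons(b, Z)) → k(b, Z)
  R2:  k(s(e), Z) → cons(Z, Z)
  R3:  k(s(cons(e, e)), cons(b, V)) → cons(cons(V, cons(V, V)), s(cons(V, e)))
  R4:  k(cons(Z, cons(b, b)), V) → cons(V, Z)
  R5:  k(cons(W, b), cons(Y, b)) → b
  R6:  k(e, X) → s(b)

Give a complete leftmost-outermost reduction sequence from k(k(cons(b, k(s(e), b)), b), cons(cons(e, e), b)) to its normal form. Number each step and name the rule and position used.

1. k(k(cons(b, k(s(e), b)), b), cons(cons(e, e), b))  →  k(k(cons(b, cons(b, b)), b), cons(cons(e, e), b))   [R2 at 1.1.2]
2. k(k(cons(b, cons(b, b)), b), cons(cons(e, e), b))  →  k(cons(b, b), cons(cons(e, e), b))   [R4 at 1]
3. k(cons(b, b), cons(cons(e, e), b))  →  b   [R5 at ε]

b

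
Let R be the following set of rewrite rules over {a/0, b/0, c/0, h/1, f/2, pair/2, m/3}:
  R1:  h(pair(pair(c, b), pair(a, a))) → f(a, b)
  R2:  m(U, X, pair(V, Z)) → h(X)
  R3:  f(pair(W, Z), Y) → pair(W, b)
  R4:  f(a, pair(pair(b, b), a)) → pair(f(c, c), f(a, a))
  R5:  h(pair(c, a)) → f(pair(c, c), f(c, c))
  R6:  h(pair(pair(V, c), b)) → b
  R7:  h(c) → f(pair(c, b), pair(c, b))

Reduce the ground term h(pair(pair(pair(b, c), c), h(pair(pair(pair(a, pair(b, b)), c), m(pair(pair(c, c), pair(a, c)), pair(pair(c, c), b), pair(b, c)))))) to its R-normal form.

1. h(pair(pair(pair(b, c), c), h(pair(pair(pair(a, pair(b, b)), c), m(pair(pair(c, c), pair(a, c)), pair(pair(c, c), b), pair(b, c))))))  →  h(pair(pair(pair(b, c), c), h(pair(pair(pair(a, pair(b, b)), c), h(pair(pair(c, c), b))))))   [R2 at 1.2.1.2]
2. h(pair(pair(pair(b, c), c), h(pair(pair(pair(a, pair(b, b)), c), h(pair(pair(c, c), b))))))  →  h(pair(pair(pair(b, c), c), h(pair(pair(pair(a, pair(b, b)), c), b))))   [R6 at 1.2.1.2]
3. h(pair(pair(pair(b, c), c), h(pair(pair(pair(a, pair(b, b)), c), b))))  →  h(pair(pair(pair(b, c), c), b))   [R6 at 1.2]
4. h(pair(pair(pair(b, c), c), b))  →  b   [R6 at ε]

b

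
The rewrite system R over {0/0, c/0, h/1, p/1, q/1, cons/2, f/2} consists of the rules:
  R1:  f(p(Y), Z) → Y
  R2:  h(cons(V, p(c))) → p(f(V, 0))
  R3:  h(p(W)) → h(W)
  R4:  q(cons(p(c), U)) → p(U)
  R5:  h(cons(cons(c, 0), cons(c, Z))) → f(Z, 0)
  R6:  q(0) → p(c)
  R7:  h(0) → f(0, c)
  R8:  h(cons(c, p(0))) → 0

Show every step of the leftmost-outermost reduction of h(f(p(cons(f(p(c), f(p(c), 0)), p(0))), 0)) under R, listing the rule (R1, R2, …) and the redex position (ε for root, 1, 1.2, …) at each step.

1. h(f(p(cons(f(p(c), f(p(c), 0)), p(0))), 0))  →  h(cons(f(p(c), f(p(c), 0)), p(0)))   [R1 at 1]
2. h(cons(f(p(c), f(p(c), 0)), p(0)))  →  h(cons(c, p(0)))   [R1 at 1.1]
3. h(cons(c, p(0)))  →  0   [R8 at ε]

0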